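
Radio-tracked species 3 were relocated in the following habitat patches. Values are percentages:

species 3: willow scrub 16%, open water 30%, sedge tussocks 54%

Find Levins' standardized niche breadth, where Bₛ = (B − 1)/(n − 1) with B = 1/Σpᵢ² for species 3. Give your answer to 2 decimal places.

0.73

Convert percentages to proportions (divide by 100).
Σpᵢ² = 0.16² + 0.30² + 0.54² = 0.0256 + 0.0900 + 0.2916 = 0.4072
B = 1 / 0.4072 = 2.4558
Bₛ = (B − 1)/(n − 1) = (2.4558 − 1)/(3 − 1) = 1.4558/2 = 0.7279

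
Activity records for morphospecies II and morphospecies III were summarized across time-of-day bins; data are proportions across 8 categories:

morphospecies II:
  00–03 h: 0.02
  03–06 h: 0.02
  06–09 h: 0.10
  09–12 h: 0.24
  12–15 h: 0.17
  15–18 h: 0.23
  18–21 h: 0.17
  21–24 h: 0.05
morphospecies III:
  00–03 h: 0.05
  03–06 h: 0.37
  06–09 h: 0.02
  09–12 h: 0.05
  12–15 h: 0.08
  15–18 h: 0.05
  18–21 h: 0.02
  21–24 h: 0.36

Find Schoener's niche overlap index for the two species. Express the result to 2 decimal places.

0.31

Σ|p₁ᵢ − p₂ᵢ| = 0.03 + 0.35 + 0.08 + 0.19 + 0.09 + 0.18 + 0.15 + 0.31 = 1.38
D = 1 − ½ × 1.38 = 1 − 0.690 = 0.3100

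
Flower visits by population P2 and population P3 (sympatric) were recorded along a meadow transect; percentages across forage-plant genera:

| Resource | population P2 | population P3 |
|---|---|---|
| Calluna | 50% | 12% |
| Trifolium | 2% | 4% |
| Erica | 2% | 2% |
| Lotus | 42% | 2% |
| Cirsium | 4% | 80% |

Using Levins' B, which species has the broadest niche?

Convert percentages to proportions (divide by 100).
Σp_P2ᵢ² = 0.50² + 0.02² + 0.02² + 0.42² + 0.04² = 0.2500 + 0.0004 + 0.0004 + 0.1764 + 0.0016 = 0.4288
B_P2 = 1 / 0.4288 = 2.3321
Σp_P3ᵢ² = 0.12² + 0.04² + 0.02² + 0.02² + 0.80² = 0.0144 + 0.0016 + 0.0004 + 0.0004 + 0.6400 = 0.6568
B_P3 = 1 / 0.6568 = 1.5225
Highest B → broadest niche (most generalist): population P2 (B = 2.33).

population P2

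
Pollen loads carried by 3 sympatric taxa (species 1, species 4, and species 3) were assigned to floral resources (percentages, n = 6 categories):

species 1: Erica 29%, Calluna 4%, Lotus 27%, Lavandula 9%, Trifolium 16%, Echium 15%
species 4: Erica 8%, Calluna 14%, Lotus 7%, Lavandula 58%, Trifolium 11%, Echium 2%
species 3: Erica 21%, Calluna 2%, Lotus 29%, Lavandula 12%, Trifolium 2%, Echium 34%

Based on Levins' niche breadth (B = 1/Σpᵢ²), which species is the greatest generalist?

species 1

Convert percentages to proportions (divide by 100).
Σp_1ᵢ² = 0.29² + 0.04² + 0.27² + 0.09² + 0.16² + 0.15² = 0.0841 + 0.0016 + 0.0729 + 0.0081 + 0.0256 + 0.0225 = 0.2148
B_1 = 1 / 0.2148 = 4.6555
Σp_4ᵢ² = 0.08² + 0.14² + 0.07² + 0.58² + 0.11² + 0.02² = 0.0064 + 0.0196 + 0.0049 + 0.3364 + 0.0121 + 0.0004 = 0.3798
B_4 = 1 / 0.3798 = 2.6330
Σp_3ᵢ² = 0.21² + 0.02² + 0.29² + 0.12² + 0.02² + 0.34² = 0.0441 + 0.0004 + 0.0841 + 0.0144 + 0.0004 + 0.1156 = 0.2590
B_3 = 1 / 0.2590 = 3.8610
Highest B → broadest niche (most generalist): species 1 (B = 4.66).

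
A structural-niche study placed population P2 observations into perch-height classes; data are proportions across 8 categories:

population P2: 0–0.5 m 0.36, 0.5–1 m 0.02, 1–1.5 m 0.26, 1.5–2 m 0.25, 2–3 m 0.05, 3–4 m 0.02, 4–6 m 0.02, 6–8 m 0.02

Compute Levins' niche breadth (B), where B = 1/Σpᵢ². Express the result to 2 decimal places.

3.79

Σpᵢ² = 0.36² + 0.02² + 0.26² + 0.25² + 0.05² + 0.02² + 0.02² + 0.02² = 0.1296 + 0.0004 + 0.0676 + 0.0625 + 0.0025 + 0.0004 + 0.0004 + 0.0004 = 0.2638
B = 1 / 0.2638 = 3.7908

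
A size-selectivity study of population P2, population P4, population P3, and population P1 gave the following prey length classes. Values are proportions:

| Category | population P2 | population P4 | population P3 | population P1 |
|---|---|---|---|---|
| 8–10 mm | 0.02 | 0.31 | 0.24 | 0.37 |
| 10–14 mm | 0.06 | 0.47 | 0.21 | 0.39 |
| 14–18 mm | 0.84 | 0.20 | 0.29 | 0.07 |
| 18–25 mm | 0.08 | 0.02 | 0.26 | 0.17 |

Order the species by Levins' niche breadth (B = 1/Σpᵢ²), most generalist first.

population P3 > population P1 > population P4 > population P2

Σp_P2ᵢ² = 0.02² + 0.06² + 0.84² + 0.08² = 0.0004 + 0.0036 + 0.7056 + 0.0064 = 0.7160
B_P2 = 1 / 0.7160 = 1.3966
Σp_P4ᵢ² = 0.31² + 0.47² + 0.20² + 0.02² = 0.0961 + 0.2209 + 0.0400 + 0.0004 = 0.3574
B_P4 = 1 / 0.3574 = 2.7980
Σp_P3ᵢ² = 0.24² + 0.21² + 0.29² + 0.26² = 0.0576 + 0.0441 + 0.0841 + 0.0676 = 0.2534
B_P3 = 1 / 0.2534 = 3.9463
Σp_P1ᵢ² = 0.37² + 0.39² + 0.07² + 0.17² = 0.1369 + 0.1521 + 0.0049 + 0.0289 = 0.3228
B_P1 = 1 / 0.3228 = 3.0979
Ranking by B (broadest → narrowest): population P3 (3.95) > population P1 (3.10) > population P4 (2.80) > population P2 (1.40)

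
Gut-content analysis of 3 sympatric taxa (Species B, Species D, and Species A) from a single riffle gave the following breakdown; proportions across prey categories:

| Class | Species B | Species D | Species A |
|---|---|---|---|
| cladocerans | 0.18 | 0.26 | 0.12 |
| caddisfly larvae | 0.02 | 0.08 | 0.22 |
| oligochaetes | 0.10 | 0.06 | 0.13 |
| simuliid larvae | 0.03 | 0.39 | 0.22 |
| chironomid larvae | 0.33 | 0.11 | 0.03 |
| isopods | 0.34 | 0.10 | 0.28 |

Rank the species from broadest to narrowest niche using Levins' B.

Σp_Bᵢ² = 0.18² + 0.02² + 0.10² + 0.03² + 0.33² + 0.34² = 0.0324 + 0.0004 + 0.0100 + 0.0009 + 0.1089 + 0.1156 = 0.2682
B_B = 1 / 0.2682 = 3.7286
Σp_Dᵢ² = 0.26² + 0.08² + 0.06² + 0.39² + 0.11² + 0.10² = 0.0676 + 0.0064 + 0.0036 + 0.1521 + 0.0121 + 0.0100 = 0.2518
B_D = 1 / 0.2518 = 3.9714
Σp_Aᵢ² = 0.12² + 0.22² + 0.13² + 0.22² + 0.03² + 0.28² = 0.0144 + 0.0484 + 0.0169 + 0.0484 + 0.0009 + 0.0784 = 0.2074
B_A = 1 / 0.2074 = 4.8216
Ranking by B (broadest → narrowest): Species A (4.82) > Species D (3.97) > Species B (3.73)

Species A > Species D > Species B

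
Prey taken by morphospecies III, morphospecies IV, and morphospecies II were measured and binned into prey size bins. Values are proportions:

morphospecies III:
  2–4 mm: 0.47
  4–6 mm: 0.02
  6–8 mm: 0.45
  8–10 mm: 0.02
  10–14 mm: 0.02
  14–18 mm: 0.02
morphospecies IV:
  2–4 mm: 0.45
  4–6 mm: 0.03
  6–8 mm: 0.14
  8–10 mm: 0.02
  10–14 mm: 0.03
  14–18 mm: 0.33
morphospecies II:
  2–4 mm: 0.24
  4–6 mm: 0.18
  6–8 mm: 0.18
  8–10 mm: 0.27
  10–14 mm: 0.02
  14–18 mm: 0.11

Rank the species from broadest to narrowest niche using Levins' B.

morphospecies II > morphospecies IV > morphospecies III

Σp_IIIᵢ² = 0.47² + 0.02² + 0.45² + 0.02² + 0.02² + 0.02² = 0.2209 + 0.0004 + 0.2025 + 0.0004 + 0.0004 + 0.0004 = 0.4250
B_III = 1 / 0.4250 = 2.3529
Σp_IVᵢ² = 0.45² + 0.03² + 0.14² + 0.02² + 0.03² + 0.33² = 0.2025 + 0.0009 + 0.0196 + 0.0004 + 0.0009 + 0.1089 = 0.3332
B_IV = 1 / 0.3332 = 3.0012
Σp_IIᵢ² = 0.24² + 0.18² + 0.18² + 0.27² + 0.02² + 0.11² = 0.0576 + 0.0324 + 0.0324 + 0.0729 + 0.0004 + 0.0121 = 0.2078
B_II = 1 / 0.2078 = 4.8123
Ranking by B (broadest → narrowest): morphospecies II (4.81) > morphospecies IV (3.00) > morphospecies III (2.35)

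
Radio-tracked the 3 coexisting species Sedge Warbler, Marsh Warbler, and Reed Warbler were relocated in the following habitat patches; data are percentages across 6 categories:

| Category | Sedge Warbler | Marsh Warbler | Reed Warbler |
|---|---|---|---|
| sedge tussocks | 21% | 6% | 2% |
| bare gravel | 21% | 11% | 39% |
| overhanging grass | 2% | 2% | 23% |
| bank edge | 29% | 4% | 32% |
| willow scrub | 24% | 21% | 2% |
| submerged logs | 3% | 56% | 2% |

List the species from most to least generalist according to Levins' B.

Sedge Warbler > Reed Warbler > Marsh Warbler

Convert percentages to proportions (divide by 100).
Σp_Sedgᵢ² = 0.21² + 0.21² + 0.02² + 0.29² + 0.24² + 0.03² = 0.0441 + 0.0441 + 0.0004 + 0.0841 + 0.0576 + 0.0009 = 0.2312
B_Sedg = 1 / 0.2312 = 4.3253
Σp_Marsᵢ² = 0.06² + 0.11² + 0.02² + 0.04² + 0.21² + 0.56² = 0.0036 + 0.0121 + 0.0004 + 0.0016 + 0.0441 + 0.3136 = 0.3754
B_Mars = 1 / 0.3754 = 2.6638
Σp_Reedᵢ² = 0.02² + 0.39² + 0.23² + 0.32² + 0.02² + 0.02² = 0.0004 + 0.1521 + 0.0529 + 0.1024 + 0.0004 + 0.0004 = 0.3086
B_Reed = 1 / 0.3086 = 3.2404
Ranking by B (broadest → narrowest): Sedge Warbler (4.33) > Reed Warbler (3.24) > Marsh Warbler (2.66)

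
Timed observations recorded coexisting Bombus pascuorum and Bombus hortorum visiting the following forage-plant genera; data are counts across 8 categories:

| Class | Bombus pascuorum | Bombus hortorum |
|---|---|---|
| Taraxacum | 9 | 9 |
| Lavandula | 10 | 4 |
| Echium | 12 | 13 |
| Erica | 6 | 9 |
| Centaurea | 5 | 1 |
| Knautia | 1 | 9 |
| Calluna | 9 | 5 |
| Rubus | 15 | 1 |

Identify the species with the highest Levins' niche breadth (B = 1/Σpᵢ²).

Proportions for Bombus pascuorum (n=67): 9/67=0.1343, 10/67=0.1493, 12/67=0.1791, 6/67=0.0896, 5/67=0.0746, 1/67=0.0149, 9/67=0.1343, 15/67=0.2239
Proportions for Bombus hortorum (n=51): 9/51=0.1765, 4/51=0.0784, 13/51=0.2549, 9/51=0.1765, 1/51=0.0196, 9/51=0.1765, 5/51=0.0980, 1/51=0.0196
Σp_pascᵢ² = 0.1343² + 0.1493² + 0.1791² + 0.0896² + 0.0746² + 0.0149² + 0.1343² + 0.2239² = 0.018036 + 0.022290 + 0.032077 + 0.008028 + 0.005565 + 0.000222 + 0.018036 + 0.050131 = 0.154385
B_pasc = 1 / 0.154385 = 6.4773
Σp_hortᵢ² = 0.1765² + 0.0784² + 0.2549² + 0.1765² + 0.0196² + 0.1765² + 0.0980² + 0.0196² = 0.031152 + 0.006147 + 0.064974 + 0.031152 + 0.000384 + 0.031152 + 0.009604 + 0.000384 = 0.174949
B_hort = 1 / 0.174949 = 5.7160
Highest B → broadest niche (most generalist): Bombus pascuorum (B = 6.48).

Bombus pascuorum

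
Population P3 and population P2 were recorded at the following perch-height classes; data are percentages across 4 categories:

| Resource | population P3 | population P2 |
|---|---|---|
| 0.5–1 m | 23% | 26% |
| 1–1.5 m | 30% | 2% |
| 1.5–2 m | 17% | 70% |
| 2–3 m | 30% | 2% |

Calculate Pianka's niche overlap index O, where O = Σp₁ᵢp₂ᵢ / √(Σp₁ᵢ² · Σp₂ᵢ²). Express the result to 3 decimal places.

Convert percentages to proportions (divide by 100).
Σ p₁ᵢp₂ᵢ = 0.0598 + 0.0060 + 0.1190 + 0.0060 = 0.1908
Σp_1ᵢ² = 0.23² + 0.30² + 0.17² + 0.30² = 0.0529 + 0.0900 + 0.0289 + 0.0900 = 0.2618
Σp_2ᵢ² = 0.26² + 0.02² + 0.70² + 0.02² = 0.0676 + 0.0004 + 0.4900 + 0.0004 = 0.5584
O = 0.1908 / √(0.2618 × 0.5584) = 0.1908 / 0.382347 = 0.49902

0.499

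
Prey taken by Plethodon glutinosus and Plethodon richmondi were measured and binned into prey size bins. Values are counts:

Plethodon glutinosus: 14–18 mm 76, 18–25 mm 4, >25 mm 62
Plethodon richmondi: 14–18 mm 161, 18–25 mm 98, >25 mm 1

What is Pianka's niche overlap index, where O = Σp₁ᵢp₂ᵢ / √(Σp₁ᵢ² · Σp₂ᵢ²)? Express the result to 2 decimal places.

Proportions for Plethodon glutinosus (n=142): 76/142=0.5352, 4/142=0.0282, 62/142=0.4366
Proportions for Plethodon richmondi (n=260): 161/260=0.6192, 98/260=0.3769, 1/260=0.0038
Σ p₁ᵢp₂ᵢ = 0.331396 + 0.010629 + 0.001659 = 0.343684
Σp_1ᵢ² = 0.5352² + 0.0282² + 0.4366² = 0.286439 + 0.000795 + 0.190620 = 0.477854
Σp_2ᵢ² = 0.6192² + 0.3769² + 0.0038² = 0.383409 + 0.142054 + 0.000014 = 0.525477
O = 0.343684 / √(0.477854 × 0.525477) = 0.343684 / 0.5011001 = 0.6859

0.69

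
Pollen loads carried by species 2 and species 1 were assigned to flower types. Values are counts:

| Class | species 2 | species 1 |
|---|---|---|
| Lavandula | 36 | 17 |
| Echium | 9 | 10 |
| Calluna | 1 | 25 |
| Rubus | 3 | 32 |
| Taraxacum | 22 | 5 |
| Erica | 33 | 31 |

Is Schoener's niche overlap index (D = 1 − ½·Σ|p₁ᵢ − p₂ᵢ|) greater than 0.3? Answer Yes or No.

Proportions for species 2 (n=104): 36/104=0.3462, 9/104=0.0865, 1/104=0.0096, 3/104=0.0288, 22/104=0.2115, 33/104=0.3173
Proportions for species 1 (n=120): 17/120=0.1417, 10/120=0.0833, 25/120=0.2083, 32/120=0.2667, 5/120=0.0417, 31/120=0.2583
Σ|p₁ᵢ − p₂ᵢ| = 0.2045 + 0.0032 + 0.1987 + 0.2379 + 0.1698 + 0.0590 = 0.8731
D = 1 − ½ × 0.8731 = 1 − 0.43655 = 0.56345
D = 0.56345 > 0.3 → Yes.

Yes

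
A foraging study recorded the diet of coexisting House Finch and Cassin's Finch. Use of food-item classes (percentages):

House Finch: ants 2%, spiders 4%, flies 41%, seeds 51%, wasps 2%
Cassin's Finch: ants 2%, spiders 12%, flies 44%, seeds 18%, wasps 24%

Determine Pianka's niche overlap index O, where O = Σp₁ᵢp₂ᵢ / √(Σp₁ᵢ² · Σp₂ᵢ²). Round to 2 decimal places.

0.79

Convert percentages to proportions (divide by 100).
Σ p₁ᵢp₂ᵢ = 0.0004 + 0.0048 + 0.1804 + 0.0918 + 0.0048 = 0.2822
Σp_1ᵢ² = 0.02² + 0.04² + 0.41² + 0.51² + 0.02² = 0.0004 + 0.0016 + 0.1681 + 0.2601 + 0.0004 = 0.4306
Σp_2ᵢ² = 0.02² + 0.12² + 0.44² + 0.18² + 0.24² = 0.0004 + 0.0144 + 0.1936 + 0.0324 + 0.0576 = 0.2984
O = 0.2822 / √(0.4306 × 0.2984) = 0.2822 / 0.35846 = 0.7873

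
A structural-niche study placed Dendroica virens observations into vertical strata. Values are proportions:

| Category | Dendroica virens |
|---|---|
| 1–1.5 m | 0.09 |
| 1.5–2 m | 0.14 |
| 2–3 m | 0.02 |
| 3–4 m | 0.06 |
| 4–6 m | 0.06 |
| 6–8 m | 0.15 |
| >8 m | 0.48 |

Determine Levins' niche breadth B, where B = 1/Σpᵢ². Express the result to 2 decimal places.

3.47

Σpᵢ² = 0.09² + 0.14² + 0.02² + 0.06² + 0.06² + 0.15² + 0.48² = 0.0081 + 0.0196 + 0.0004 + 0.0036 + 0.0036 + 0.0225 + 0.2304 = 0.2882
B = 1 / 0.2882 = 3.4698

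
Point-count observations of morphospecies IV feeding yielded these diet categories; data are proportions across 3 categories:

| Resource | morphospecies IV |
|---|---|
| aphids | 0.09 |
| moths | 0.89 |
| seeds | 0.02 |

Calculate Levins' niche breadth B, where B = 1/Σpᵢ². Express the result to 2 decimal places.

Σpᵢ² = 0.09² + 0.89² + 0.02² = 0.0081 + 0.7921 + 0.0004 = 0.8006
B = 1 / 0.8006 = 1.2491

1.25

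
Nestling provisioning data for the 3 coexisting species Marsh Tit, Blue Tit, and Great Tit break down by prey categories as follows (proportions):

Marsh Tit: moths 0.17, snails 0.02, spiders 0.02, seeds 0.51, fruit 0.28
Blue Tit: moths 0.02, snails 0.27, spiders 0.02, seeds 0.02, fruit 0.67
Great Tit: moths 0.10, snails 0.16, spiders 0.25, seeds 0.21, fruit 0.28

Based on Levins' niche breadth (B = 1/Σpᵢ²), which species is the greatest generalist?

Great Tit

Σp_Marsᵢ² = 0.17² + 0.02² + 0.02² + 0.51² + 0.28² = 0.0289 + 0.0004 + 0.0004 + 0.2601 + 0.0784 = 0.3682
B_Mars = 1 / 0.3682 = 2.7159
Σp_Blueᵢ² = 0.02² + 0.27² + 0.02² + 0.02² + 0.67² = 0.0004 + 0.0729 + 0.0004 + 0.0004 + 0.4489 = 0.5230
B_Blue = 1 / 0.5230 = 1.9120
Σp_Greaᵢ² = 0.10² + 0.16² + 0.25² + 0.21² + 0.28² = 0.0100 + 0.0256 + 0.0625 + 0.0441 + 0.0784 = 0.2206
B_Grea = 1 / 0.2206 = 4.5331
Highest B → broadest niche (most generalist): Great Tit (B = 4.53).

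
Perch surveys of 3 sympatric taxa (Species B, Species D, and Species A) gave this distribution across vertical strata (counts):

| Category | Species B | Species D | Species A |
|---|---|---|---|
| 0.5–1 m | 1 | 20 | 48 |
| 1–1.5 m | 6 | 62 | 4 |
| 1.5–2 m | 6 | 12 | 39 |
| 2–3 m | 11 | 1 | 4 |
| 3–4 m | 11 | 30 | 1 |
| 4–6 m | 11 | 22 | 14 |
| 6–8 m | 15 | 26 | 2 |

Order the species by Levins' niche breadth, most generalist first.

Species B > Species D > Species A

Proportions for Species B (n=61): 1/61=0.0164, 6/61=0.0984, 6/61=0.0984, 11/61=0.1803, 11/61=0.1803, 11/61=0.1803, 15/61=0.2459
Proportions for Species D (n=173): 20/173=0.1156, 62/173=0.3584, 12/173=0.0694, 1/173=0.0058, 30/173=0.1734, 22/173=0.1272, 26/173=0.1503
Proportions for Species A (n=112): 48/112=0.4286, 4/112=0.0357, 39/112=0.3482, 4/112=0.0357, 1/112=0.0089, 14/112=0.1250, 2/112=0.0179
Σp_Bᵢ² = 0.0164² + 0.0984² + 0.0984² + 0.1803² + 0.1803² + 0.1803² + 0.2459² = 0.000269 + 0.009683 + 0.009683 + 0.032508 + 0.032508 + 0.032508 + 0.060467 = 0.177626
B_B = 1 / 0.177626 = 5.6298
Σp_Dᵢ² = 0.1156² + 0.3584² + 0.0694² + 0.0058² + 0.1734² + 0.1272² + 0.1503² = 0.013363 + 0.128451 + 0.004816 + 0.000034 + 0.030068 + 0.016180 + 0.022590 = 0.215502
B_D = 1 / 0.215502 = 4.6403
Σp_Aᵢ² = 0.4286² + 0.0357² + 0.3482² + 0.0357² + 0.0089² + 0.1250² + 0.0179² = 0.183698 + 0.001274 + 0.121243 + 0.001274 + 0.000079 + 0.015625 + 0.000320 = 0.323513
B_A = 1 / 0.323513 = 3.0911
Ranking by B (broadest → narrowest): Species B (5.63) > Species D (4.64) > Species A (3.09)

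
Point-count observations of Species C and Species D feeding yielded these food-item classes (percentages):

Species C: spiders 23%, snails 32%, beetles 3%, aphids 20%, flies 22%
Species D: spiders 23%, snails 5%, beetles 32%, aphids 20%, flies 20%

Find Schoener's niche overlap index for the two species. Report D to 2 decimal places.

0.71

Convert percentages to proportions (divide by 100).
Σ|p₁ᵢ − p₂ᵢ| = 0.00 + 0.27 + 0.29 + 0.00 + 0.02 = 0.58
D = 1 − ½ × 0.58 = 1 − 0.290 = 0.7100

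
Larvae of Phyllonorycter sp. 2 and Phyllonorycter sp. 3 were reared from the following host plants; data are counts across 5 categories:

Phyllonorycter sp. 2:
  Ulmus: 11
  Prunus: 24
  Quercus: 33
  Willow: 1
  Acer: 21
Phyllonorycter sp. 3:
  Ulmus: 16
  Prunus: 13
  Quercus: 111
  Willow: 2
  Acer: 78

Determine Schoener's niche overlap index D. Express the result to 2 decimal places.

0.74

Proportions for Phyllonorycter sp. 2 (n=90): 11/90=0.1222, 24/90=0.2667, 33/90=0.3667, 1/90=0.0111, 21/90=0.2333
Proportions for Phyllonorycter sp. 3 (n=220): 16/220=0.0727, 13/220=0.0591, 111/220=0.5045, 2/220=0.0091, 78/220=0.3545
Σ|p₁ᵢ − p₂ᵢ| = 0.0495 + 0.2076 + 0.1378 + 0.0020 + 0.1212 = 0.5181
D = 1 − ½ × 0.5181 = 1 − 0.25905 = 0.74095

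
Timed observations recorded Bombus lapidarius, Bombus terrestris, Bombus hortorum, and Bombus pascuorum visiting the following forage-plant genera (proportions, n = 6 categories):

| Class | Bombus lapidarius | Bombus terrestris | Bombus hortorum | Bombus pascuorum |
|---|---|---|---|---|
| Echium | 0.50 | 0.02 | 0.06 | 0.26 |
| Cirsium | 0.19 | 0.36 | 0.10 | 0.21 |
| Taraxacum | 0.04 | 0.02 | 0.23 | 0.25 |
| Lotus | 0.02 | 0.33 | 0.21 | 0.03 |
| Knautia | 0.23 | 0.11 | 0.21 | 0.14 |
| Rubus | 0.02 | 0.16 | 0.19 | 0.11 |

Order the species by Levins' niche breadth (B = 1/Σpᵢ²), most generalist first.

Σp_lapiᵢ² = 0.50² + 0.19² + 0.04² + 0.02² + 0.23² + 0.02² = 0.2500 + 0.0361 + 0.0016 + 0.0004 + 0.0529 + 0.0004 = 0.3414
B_lapi = 1 / 0.3414 = 2.9291
Σp_terrᵢ² = 0.02² + 0.36² + 0.02² + 0.33² + 0.11² + 0.16² = 0.0004 + 0.1296 + 0.0004 + 0.1089 + 0.0121 + 0.0256 = 0.2770
B_terr = 1 / 0.2770 = 3.6101
Σp_hortᵢ² = 0.06² + 0.10² + 0.23² + 0.21² + 0.21² + 0.19² = 0.0036 + 0.0100 + 0.0529 + 0.0441 + 0.0441 + 0.0361 = 0.1908
B_hort = 1 / 0.1908 = 5.2411
Σp_pascᵢ² = 0.26² + 0.21² + 0.25² + 0.03² + 0.14² + 0.11² = 0.0676 + 0.0441 + 0.0625 + 0.0009 + 0.0196 + 0.0121 = 0.2068
B_pasc = 1 / 0.2068 = 4.8356
Ranking by B (broadest → narrowest): Bombus hortorum (5.24) > Bombus pascuorum (4.84) > Bombus terrestris (3.61) > Bombus lapidarius (2.93)

Bombus hortorum > Bombus pascuorum > Bombus terrestris > Bombus lapidarius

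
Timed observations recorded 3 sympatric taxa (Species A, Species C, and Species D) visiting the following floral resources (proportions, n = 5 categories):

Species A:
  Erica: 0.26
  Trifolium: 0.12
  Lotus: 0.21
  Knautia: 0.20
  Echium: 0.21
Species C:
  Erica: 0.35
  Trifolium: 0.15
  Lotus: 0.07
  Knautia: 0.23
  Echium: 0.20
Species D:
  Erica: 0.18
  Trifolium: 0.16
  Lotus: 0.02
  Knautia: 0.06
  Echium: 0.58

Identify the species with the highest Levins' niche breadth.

Species A

Σp_Aᵢ² = 0.26² + 0.12² + 0.21² + 0.20² + 0.21² = 0.0676 + 0.0144 + 0.0441 + 0.0400 + 0.0441 = 0.2102
B_A = 1 / 0.2102 = 4.7574
Σp_Cᵢ² = 0.35² + 0.15² + 0.07² + 0.23² + 0.20² = 0.1225 + 0.0225 + 0.0049 + 0.0529 + 0.0400 = 0.2428
B_C = 1 / 0.2428 = 4.1186
Σp_Dᵢ² = 0.18² + 0.16² + 0.02² + 0.06² + 0.58² = 0.0324 + 0.0256 + 0.0004 + 0.0036 + 0.3364 = 0.3984
B_D = 1 / 0.3984 = 2.5100
Highest B → broadest niche (most generalist): Species A (B = 4.76).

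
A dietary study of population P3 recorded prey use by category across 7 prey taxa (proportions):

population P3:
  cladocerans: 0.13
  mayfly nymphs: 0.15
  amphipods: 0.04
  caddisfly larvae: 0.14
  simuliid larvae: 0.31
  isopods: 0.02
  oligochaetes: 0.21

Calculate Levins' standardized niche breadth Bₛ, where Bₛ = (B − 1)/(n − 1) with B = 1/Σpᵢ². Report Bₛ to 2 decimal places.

Σpᵢ² = 0.13² + 0.15² + 0.04² + 0.14² + 0.31² + 0.02² + 0.21² = 0.0169 + 0.0225 + 0.0016 + 0.0196 + 0.0961 + 0.0004 + 0.0441 = 0.2012
B = 1 / 0.2012 = 4.9702
Bₛ = (B − 1)/(n − 1) = (4.9702 − 1)/(7 − 1) = 3.9702/6 = 0.6617

0.66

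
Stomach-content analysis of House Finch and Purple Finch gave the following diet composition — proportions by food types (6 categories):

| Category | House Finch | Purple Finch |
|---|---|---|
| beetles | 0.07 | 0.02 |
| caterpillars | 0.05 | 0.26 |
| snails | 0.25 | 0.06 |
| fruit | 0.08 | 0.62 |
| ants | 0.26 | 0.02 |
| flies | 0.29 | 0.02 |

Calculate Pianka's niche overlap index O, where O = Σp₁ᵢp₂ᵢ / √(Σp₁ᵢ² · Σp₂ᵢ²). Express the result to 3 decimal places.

0.279

Σ p₁ᵢp₂ᵢ = 0.0014 + 0.0130 + 0.0150 + 0.0496 + 0.0052 + 0.0058 = 0.0900
Σp_1ᵢ² = 0.07² + 0.05² + 0.25² + 0.08² + 0.26² + 0.29² = 0.0049 + 0.0025 + 0.0625 + 0.0064 + 0.0676 + 0.0841 = 0.2280
Σp_2ᵢ² = 0.02² + 0.26² + 0.06² + 0.62² + 0.02² + 0.02² = 0.0004 + 0.0676 + 0.0036 + 0.3844 + 0.0004 + 0.0004 = 0.4568
O = 0.0900 / √(0.2280 × 0.4568) = 0.0900 / 0.322723 = 0.27888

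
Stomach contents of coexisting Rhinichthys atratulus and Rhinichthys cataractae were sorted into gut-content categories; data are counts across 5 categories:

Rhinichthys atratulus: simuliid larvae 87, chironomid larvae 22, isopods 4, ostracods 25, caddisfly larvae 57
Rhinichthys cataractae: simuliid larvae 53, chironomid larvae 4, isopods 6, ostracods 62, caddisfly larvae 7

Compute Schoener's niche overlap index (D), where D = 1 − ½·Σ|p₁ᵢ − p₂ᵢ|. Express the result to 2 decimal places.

0.63

Proportions for Rhinichthys atratulus (n=195): 87/195=0.4462, 22/195=0.1128, 4/195=0.0205, 25/195=0.1282, 57/195=0.2923
Proportions for Rhinichthys cataractae (n=132): 53/132=0.4015, 4/132=0.0303, 6/132=0.0455, 62/132=0.4697, 7/132=0.0530
Σ|p₁ᵢ − p₂ᵢ| = 0.0447 + 0.0825 + 0.0250 + 0.3415 + 0.2393 = 0.7330
D = 1 − ½ × 0.7330 = 1 − 0.36650 = 0.63350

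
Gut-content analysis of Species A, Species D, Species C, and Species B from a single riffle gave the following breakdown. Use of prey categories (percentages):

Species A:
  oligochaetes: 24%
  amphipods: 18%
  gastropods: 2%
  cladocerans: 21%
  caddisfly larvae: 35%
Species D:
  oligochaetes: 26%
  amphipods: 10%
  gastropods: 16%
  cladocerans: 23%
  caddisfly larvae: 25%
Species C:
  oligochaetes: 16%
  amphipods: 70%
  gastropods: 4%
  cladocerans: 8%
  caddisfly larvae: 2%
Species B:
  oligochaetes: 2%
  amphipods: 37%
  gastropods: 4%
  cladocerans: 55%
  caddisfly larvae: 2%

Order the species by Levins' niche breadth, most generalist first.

Convert percentages to proportions (divide by 100).
Σp_Aᵢ² = 0.24² + 0.18² + 0.02² + 0.21² + 0.35² = 0.0576 + 0.0324 + 0.0004 + 0.0441 + 0.1225 = 0.2570
B_A = 1 / 0.2570 = 3.8911
Σp_Dᵢ² = 0.26² + 0.10² + 0.16² + 0.23² + 0.25² = 0.0676 + 0.0100 + 0.0256 + 0.0529 + 0.0625 = 0.2186
B_D = 1 / 0.2186 = 4.5746
Σp_Cᵢ² = 0.16² + 0.70² + 0.04² + 0.08² + 0.02² = 0.0256 + 0.4900 + 0.0016 + 0.0064 + 0.0004 = 0.5240
B_C = 1 / 0.5240 = 1.9084
Σp_Bᵢ² = 0.02² + 0.37² + 0.04² + 0.55² + 0.02² = 0.0004 + 0.1369 + 0.0016 + 0.3025 + 0.0004 = 0.4418
B_B = 1 / 0.4418 = 2.2635
Ranking by B (broadest → narrowest): Species D (4.57) > Species A (3.89) > Species B (2.26) > Species C (1.91)

Species D > Species A > Species B > Species C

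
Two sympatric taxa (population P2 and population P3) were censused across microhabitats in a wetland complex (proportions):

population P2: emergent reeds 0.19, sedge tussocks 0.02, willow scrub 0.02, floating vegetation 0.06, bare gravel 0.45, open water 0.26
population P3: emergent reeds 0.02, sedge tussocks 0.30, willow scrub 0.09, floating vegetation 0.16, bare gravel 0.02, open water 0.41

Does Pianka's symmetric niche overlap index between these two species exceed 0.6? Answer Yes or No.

Σ p₁ᵢp₂ᵢ = 0.0038 + 0.0060 + 0.0018 + 0.0096 + 0.0090 + 0.1066 = 0.1368
Σp_1ᵢ² = 0.19² + 0.02² + 0.02² + 0.06² + 0.45² + 0.26² = 0.0361 + 0.0004 + 0.0004 + 0.0036 + 0.2025 + 0.0676 = 0.3106
Σp_2ᵢ² = 0.02² + 0.30² + 0.09² + 0.16² + 0.02² + 0.41² = 0.0004 + 0.0900 + 0.0081 + 0.0256 + 0.0004 + 0.1681 = 0.2926
O = 0.1368 / √(0.3106 × 0.2926) = 0.1368 / 0.30147 = 0.4538
O = 0.4538 < 0.6 → No.

No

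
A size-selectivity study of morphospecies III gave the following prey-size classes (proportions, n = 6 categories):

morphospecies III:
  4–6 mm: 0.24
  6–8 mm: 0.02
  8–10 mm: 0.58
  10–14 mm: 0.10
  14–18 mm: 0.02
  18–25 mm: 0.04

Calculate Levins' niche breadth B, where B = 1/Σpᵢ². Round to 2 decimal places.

Σpᵢ² = 0.24² + 0.02² + 0.58² + 0.10² + 0.02² + 0.04² = 0.0576 + 0.0004 + 0.3364 + 0.0100 + 0.0004 + 0.0016 = 0.4064
B = 1 / 0.4064 = 2.4606

2.46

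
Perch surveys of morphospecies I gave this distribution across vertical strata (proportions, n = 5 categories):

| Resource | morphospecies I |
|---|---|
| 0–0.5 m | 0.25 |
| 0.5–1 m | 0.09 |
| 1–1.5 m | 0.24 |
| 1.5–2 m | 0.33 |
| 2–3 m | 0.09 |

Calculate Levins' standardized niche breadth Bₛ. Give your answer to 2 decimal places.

0.77

Σpᵢ² = 0.25² + 0.09² + 0.24² + 0.33² + 0.09² = 0.0625 + 0.0081 + 0.0576 + 0.1089 + 0.0081 = 0.2452
B = 1 / 0.2452 = 4.0783
Bₛ = (B − 1)/(n − 1) = (4.0783 − 1)/(5 − 1) = 3.0783/4 = 0.7696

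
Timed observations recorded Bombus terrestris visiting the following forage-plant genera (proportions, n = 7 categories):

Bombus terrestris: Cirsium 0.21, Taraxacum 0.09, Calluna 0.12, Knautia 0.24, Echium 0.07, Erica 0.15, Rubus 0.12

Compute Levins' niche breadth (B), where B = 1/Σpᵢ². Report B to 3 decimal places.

Σpᵢ² = 0.21² + 0.09² + 0.12² + 0.24² + 0.07² + 0.15² + 0.12² = 0.0441 + 0.0081 + 0.0144 + 0.0576 + 0.0049 + 0.0225 + 0.0144 = 0.1660
B = 1 / 0.1660 = 6.02410

6.024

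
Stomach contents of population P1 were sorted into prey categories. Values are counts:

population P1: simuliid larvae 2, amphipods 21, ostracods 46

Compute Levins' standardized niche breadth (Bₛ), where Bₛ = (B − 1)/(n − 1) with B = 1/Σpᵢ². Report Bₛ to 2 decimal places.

Proportions for population P1 (n=69): 2/69=0.0290, 21/69=0.3043, 46/69=0.6667
Σpᵢ² = 0.0290² + 0.3043² + 0.6667² = 0.000841 + 0.092598 + 0.444489 = 0.537928
B = 1 / 0.537928 = 1.8590
Bₛ = (B − 1)/(n − 1) = (1.8590 − 1)/(3 − 1) = 0.8590/2 = 0.4295

0.43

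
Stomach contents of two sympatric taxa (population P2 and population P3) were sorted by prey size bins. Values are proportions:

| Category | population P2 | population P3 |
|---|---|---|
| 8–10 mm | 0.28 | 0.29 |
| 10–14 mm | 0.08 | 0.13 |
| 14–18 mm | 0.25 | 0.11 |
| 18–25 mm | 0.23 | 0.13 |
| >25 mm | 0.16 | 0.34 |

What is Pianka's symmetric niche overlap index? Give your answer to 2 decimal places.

Σ p₁ᵢp₂ᵢ = 0.0812 + 0.0104 + 0.0275 + 0.0299 + 0.0544 = 0.2034
Σp_1ᵢ² = 0.28² + 0.08² + 0.25² + 0.23² + 0.16² = 0.0784 + 0.0064 + 0.0625 + 0.0529 + 0.0256 = 0.2258
Σp_2ᵢ² = 0.29² + 0.13² + 0.11² + 0.13² + 0.34² = 0.0841 + 0.0169 + 0.0121 + 0.0169 + 0.1156 = 0.2456
O = 0.2034 / √(0.2258 × 0.2456) = 0.2034 / 0.23549 = 0.8637

0.86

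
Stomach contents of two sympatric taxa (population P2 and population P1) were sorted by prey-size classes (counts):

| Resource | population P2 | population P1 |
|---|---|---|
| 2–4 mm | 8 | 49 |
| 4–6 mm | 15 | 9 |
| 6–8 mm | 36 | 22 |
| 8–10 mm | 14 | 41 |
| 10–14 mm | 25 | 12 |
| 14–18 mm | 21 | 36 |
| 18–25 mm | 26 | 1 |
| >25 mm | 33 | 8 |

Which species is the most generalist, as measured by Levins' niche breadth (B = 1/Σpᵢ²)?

population P2

Proportions for population P2 (n=178): 8/178=0.0449, 15/178=0.0843, 36/178=0.2022, 14/178=0.0787, 25/178=0.1404, 21/178=0.1180, 26/178=0.1461, 33/178=0.1854
Proportions for population P1 (n=178): 49/178=0.2753, 9/178=0.0506, 22/178=0.1236, 41/178=0.2303, 12/178=0.0674, 36/178=0.2022, 1/178=0.0056, 8/178=0.0449
Σp_P2ᵢ² = 0.0449² + 0.0843² + 0.2022² + 0.0787² + 0.1404² + 0.1180² + 0.1461² + 0.1854² = 0.002016 + 0.007106 + 0.040885 + 0.006194 + 0.019712 + 0.013924 + 0.021345 + 0.034373 = 0.145555
B_P2 = 1 / 0.145555 = 6.8703
Σp_P1ᵢ² = 0.2753² + 0.0506² + 0.1236² + 0.2303² + 0.0674² + 0.2022² + 0.0056² + 0.0449² = 0.075790 + 0.002560 + 0.015277 + 0.053038 + 0.004543 + 0.040885 + 0.000031 + 0.002016 = 0.194140
B_P1 = 1 / 0.194140 = 5.1509
Highest B → broadest niche (most generalist): population P2 (B = 6.87).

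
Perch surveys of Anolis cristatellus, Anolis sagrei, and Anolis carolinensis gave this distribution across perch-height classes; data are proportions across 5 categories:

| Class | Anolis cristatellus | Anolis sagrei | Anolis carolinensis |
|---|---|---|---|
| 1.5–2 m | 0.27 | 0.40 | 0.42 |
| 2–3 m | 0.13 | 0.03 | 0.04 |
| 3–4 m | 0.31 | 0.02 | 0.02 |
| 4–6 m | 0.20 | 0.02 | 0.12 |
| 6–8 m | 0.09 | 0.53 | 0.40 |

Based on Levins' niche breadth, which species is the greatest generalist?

Σp_crisᵢ² = 0.27² + 0.13² + 0.31² + 0.20² + 0.09² = 0.0729 + 0.0169 + 0.0961 + 0.0400 + 0.0081 = 0.2340
B_cris = 1 / 0.2340 = 4.2735
Σp_sagrᵢ² = 0.40² + 0.03² + 0.02² + 0.02² + 0.53² = 0.1600 + 0.0009 + 0.0004 + 0.0004 + 0.2809 = 0.4426
B_sagr = 1 / 0.4426 = 2.2594
Σp_caroᵢ² = 0.42² + 0.04² + 0.02² + 0.12² + 0.40² = 0.1764 + 0.0016 + 0.0004 + 0.0144 + 0.1600 = 0.3528
B_caro = 1 / 0.3528 = 2.8345
Highest B → broadest niche (most generalist): Anolis cristatellus (B = 4.27).

Anolis cristatellus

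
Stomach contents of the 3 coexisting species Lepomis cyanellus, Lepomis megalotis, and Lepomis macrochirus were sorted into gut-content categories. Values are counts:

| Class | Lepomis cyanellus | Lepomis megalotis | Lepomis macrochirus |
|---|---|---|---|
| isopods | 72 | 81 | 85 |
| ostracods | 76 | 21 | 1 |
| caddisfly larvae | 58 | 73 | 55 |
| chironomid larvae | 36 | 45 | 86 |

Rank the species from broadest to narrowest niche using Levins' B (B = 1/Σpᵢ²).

Proportions for Lepomis cyanellus (n=242): 72/242=0.2975, 76/242=0.3140, 58/242=0.2397, 36/242=0.1488
Proportions for Lepomis megalotis (n=220): 81/220=0.3682, 21/220=0.0955, 73/220=0.3318, 45/220=0.2045
Proportions for Lepomis macrochirus (n=227): 85/227=0.3744, 1/227=0.0044, 55/227=0.2423, 86/227=0.3789
Σp_cyanᵢ² = 0.2975² + 0.3140² + 0.2397² + 0.1488² = 0.088506 + 0.098596 + 0.057456 + 0.022141 = 0.266699
B_cyan = 1 / 0.266699 = 3.7495
Σp_megaᵢ² = 0.3682² + 0.0955² + 0.3318² + 0.2045² = 0.135571 + 0.009120 + 0.110091 + 0.041820 = 0.296602
B_mega = 1 / 0.296602 = 3.3715
Σp_macrᵢ² = 0.3744² + 0.0044² + 0.2423² + 0.3789² = 0.140175 + 0.000019 + 0.058709 + 0.143565 = 0.342468
B_macr = 1 / 0.342468 = 2.9200
Ranking by B (broadest → narrowest): Lepomis cyanellus (3.75) > Lepomis megalotis (3.37) > Lepomis macrochirus (2.92)

Lepomis cyanellus > Lepomis megalotis > Lepomis macrochirus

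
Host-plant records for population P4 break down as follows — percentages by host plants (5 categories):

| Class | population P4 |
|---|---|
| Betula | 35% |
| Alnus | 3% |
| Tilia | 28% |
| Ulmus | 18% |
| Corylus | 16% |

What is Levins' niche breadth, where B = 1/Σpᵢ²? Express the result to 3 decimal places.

Convert percentages to proportions (divide by 100).
Σpᵢ² = 0.35² + 0.03² + 0.28² + 0.18² + 0.16² = 0.1225 + 0.0009 + 0.0784 + 0.0324 + 0.0256 = 0.2598
B = 1 / 0.2598 = 3.84911

3.849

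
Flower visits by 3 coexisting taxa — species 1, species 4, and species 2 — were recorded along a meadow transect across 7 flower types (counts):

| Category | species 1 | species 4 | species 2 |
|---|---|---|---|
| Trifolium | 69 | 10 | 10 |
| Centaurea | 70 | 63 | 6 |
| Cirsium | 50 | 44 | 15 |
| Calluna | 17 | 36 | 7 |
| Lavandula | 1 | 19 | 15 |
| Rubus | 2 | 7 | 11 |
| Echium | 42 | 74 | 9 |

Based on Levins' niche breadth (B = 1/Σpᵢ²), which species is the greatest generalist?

species 2

Proportions for species 1 (n=251): 69/251=0.2749, 70/251=0.2789, 50/251=0.1992, 17/251=0.0677, 1/251=0.0040, 2/251=0.0080, 42/251=0.1673
Proportions for species 4 (n=253): 10/253=0.0395, 63/253=0.2490, 44/253=0.1739, 36/253=0.1423, 19/253=0.0751, 7/253=0.0277, 74/253=0.2925
Proportions for species 2 (n=73): 10/73=0.1370, 6/73=0.0822, 15/73=0.2055, 7/73=0.0959, 15/73=0.2055, 11/73=0.1507, 9/73=0.1233
Σp_1ᵢ² = 0.2749² + 0.2789² + 0.1992² + 0.0677² + 0.0040² + 0.0080² + 0.1673² = 0.075570 + 0.077785 + 0.039681 + 0.004583 + 0.000016 + 0.000064 + 0.027989 = 0.225688
B_1 = 1 / 0.225688 = 4.4309
Σp_4ᵢ² = 0.0395² + 0.2490² + 0.1739² + 0.1423² + 0.0751² + 0.0277² + 0.2925² = 0.001560 + 0.062001 + 0.030241 + 0.020249 + 0.005640 + 0.000767 + 0.085556 = 0.206014
B_4 = 1 / 0.206014 = 4.8540
Σp_2ᵢ² = 0.1370² + 0.0822² + 0.2055² + 0.0959² + 0.2055² + 0.1507² + 0.1233² = 0.018769 + 0.006757 + 0.042230 + 0.009197 + 0.042230 + 0.022710 + 0.015203 = 0.157096
B_2 = 1 / 0.157096 = 6.3655
Highest B → broadest niche (most generalist): species 2 (B = 6.37).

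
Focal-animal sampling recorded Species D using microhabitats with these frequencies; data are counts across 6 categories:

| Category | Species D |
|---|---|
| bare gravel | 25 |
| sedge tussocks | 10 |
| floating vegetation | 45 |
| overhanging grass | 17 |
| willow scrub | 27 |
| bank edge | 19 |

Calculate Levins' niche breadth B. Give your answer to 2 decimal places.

4.95

Proportions for Species D (n=143): 25/143=0.1748, 10/143=0.0699, 45/143=0.3147, 17/143=0.1189, 27/143=0.1888, 19/143=0.1329
Σpᵢ² = 0.1748² + 0.0699² + 0.3147² + 0.1189² + 0.1888² + 0.1329² = 0.030555 + 0.004886 + 0.099036 + 0.014137 + 0.035645 + 0.017662 = 0.201921
B = 1 / 0.201921 = 4.9524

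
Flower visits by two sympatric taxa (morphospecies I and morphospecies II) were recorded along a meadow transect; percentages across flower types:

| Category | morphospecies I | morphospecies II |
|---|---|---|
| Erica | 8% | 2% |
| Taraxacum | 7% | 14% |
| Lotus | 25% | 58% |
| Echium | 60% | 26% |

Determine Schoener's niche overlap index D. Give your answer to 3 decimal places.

Convert percentages to proportions (divide by 100).
Σ|p₁ᵢ − p₂ᵢ| = 0.06 + 0.07 + 0.33 + 0.34 = 0.80
D = 1 − ½ × 0.80 = 1 − 0.400 = 0.60000

0.600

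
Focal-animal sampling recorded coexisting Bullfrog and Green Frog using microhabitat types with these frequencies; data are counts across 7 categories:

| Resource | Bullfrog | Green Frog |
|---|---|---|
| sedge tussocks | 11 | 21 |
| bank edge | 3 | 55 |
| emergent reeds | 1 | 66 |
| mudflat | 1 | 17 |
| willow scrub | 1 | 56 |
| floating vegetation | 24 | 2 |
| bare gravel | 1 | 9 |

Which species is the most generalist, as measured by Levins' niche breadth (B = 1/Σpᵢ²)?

Proportions for Bullfrog (n=42): 11/42=0.2619, 3/42=0.0714, 1/42=0.0238, 1/42=0.0238, 1/42=0.0238, 24/42=0.5714, 1/42=0.0238
Proportions for Green Frog (n=226): 21/226=0.0929, 55/226=0.2434, 66/226=0.2920, 17/226=0.0752, 56/226=0.2478, 2/226=0.0088, 9/226=0.0398
Σp_Bullᵢ² = 0.2619² + 0.0714² + 0.0238² + 0.0238² + 0.0238² + 0.5714² + 0.0238² = 0.068592 + 0.005098 + 0.000566 + 0.000566 + 0.000566 + 0.326498 + 0.000566 = 0.402452
B_Bull = 1 / 0.402452 = 2.4848
Σp_Frogᵢ² = 0.0929² + 0.2434² + 0.2920² + 0.0752² + 0.2478² + 0.0088² + 0.0398² = 0.008630 + 0.059244 + 0.085264 + 0.005655 + 0.061405 + 0.000077 + 0.001584 = 0.221859
B_Frog = 1 / 0.221859 = 4.5074
Highest B → broadest niche (most generalist): Green Frog (B = 4.51).

Green Frog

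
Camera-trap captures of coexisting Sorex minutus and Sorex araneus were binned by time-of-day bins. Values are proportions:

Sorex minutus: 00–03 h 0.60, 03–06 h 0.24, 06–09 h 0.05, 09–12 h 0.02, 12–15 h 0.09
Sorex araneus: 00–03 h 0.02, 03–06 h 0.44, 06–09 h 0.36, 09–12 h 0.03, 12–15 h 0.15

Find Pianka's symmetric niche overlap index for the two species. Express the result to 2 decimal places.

Σ p₁ᵢp₂ᵢ = 0.0120 + 0.1056 + 0.0180 + 0.0006 + 0.0135 = 0.1497
Σp_1ᵢ² = 0.60² + 0.24² + 0.05² + 0.02² + 0.09² = 0.3600 + 0.0576 + 0.0025 + 0.0004 + 0.0081 = 0.4286
Σp_2ᵢ² = 0.02² + 0.44² + 0.36² + 0.03² + 0.15² = 0.0004 + 0.1936 + 0.1296 + 0.0009 + 0.0225 = 0.3470
O = 0.1497 / √(0.4286 × 0.3470) = 0.1497 / 0.38565 = 0.3882

0.39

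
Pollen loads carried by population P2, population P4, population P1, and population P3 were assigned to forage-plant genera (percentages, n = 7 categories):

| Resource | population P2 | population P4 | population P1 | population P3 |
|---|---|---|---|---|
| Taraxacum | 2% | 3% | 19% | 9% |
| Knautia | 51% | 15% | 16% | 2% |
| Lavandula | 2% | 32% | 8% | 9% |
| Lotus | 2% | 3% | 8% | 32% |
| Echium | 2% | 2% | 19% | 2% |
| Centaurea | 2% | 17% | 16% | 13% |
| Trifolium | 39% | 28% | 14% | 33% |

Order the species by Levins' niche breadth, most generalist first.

population P1 > population P4 > population P3 > population P2

Convert percentages to proportions (divide by 100).
Σp_P2ᵢ² = 0.02² + 0.51² + 0.02² + 0.02² + 0.02² + 0.02² + 0.39² = 0.0004 + 0.2601 + 0.0004 + 0.0004 + 0.0004 + 0.0004 + 0.1521 = 0.4142
B_P2 = 1 / 0.4142 = 2.4143
Σp_P4ᵢ² = 0.03² + 0.15² + 0.32² + 0.03² + 0.02² + 0.17² + 0.28² = 0.0009 + 0.0225 + 0.1024 + 0.0009 + 0.0004 + 0.0289 + 0.0784 = 0.2344
B_P4 = 1 / 0.2344 = 4.2662
Σp_P1ᵢ² = 0.19² + 0.16² + 0.08² + 0.08² + 0.19² + 0.16² + 0.14² = 0.0361 + 0.0256 + 0.0064 + 0.0064 + 0.0361 + 0.0256 + 0.0196 = 0.1558
B_P1 = 1 / 0.1558 = 6.4185
Σp_P3ᵢ² = 0.09² + 0.02² + 0.09² + 0.32² + 0.02² + 0.13² + 0.33² = 0.0081 + 0.0004 + 0.0081 + 0.1024 + 0.0004 + 0.0169 + 0.1089 = 0.2452
B_P3 = 1 / 0.2452 = 4.0783
Ranking by B (broadest → narrowest): population P1 (6.42) > population P4 (4.27) > population P3 (4.08) > population P2 (2.41)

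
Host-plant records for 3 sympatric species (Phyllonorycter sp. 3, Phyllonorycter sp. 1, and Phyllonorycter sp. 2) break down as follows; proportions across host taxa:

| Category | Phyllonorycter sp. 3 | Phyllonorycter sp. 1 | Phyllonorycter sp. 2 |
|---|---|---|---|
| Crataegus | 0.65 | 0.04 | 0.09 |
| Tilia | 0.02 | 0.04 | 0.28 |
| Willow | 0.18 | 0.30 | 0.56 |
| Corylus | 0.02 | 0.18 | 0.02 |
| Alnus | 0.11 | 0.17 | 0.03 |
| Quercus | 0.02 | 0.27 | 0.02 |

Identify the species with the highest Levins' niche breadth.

Phyllonorycter sp. 1

Σp_3ᵢ² = 0.65² + 0.02² + 0.18² + 0.02² + 0.11² + 0.02² = 0.4225 + 0.0004 + 0.0324 + 0.0004 + 0.0121 + 0.0004 = 0.4682
B_3 = 1 / 0.4682 = 2.1358
Σp_1ᵢ² = 0.04² + 0.04² + 0.30² + 0.18² + 0.17² + 0.27² = 0.0016 + 0.0016 + 0.0900 + 0.0324 + 0.0289 + 0.0729 = 0.2274
B_1 = 1 / 0.2274 = 4.3975
Σp_2ᵢ² = 0.09² + 0.28² + 0.56² + 0.02² + 0.03² + 0.02² = 0.0081 + 0.0784 + 0.3136 + 0.0004 + 0.0009 + 0.0004 = 0.4018
B_2 = 1 / 0.4018 = 2.4888
Highest B → broadest niche (most generalist): Phyllonorycter sp. 1 (B = 4.40).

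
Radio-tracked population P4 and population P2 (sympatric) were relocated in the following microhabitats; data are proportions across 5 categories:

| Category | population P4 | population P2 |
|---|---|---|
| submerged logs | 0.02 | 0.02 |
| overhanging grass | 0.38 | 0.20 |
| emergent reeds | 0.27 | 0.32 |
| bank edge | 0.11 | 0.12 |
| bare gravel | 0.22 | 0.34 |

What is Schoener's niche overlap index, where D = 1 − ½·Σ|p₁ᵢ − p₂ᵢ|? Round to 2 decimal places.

0.82

Σ|p₁ᵢ − p₂ᵢ| = 0.00 + 0.18 + 0.05 + 0.01 + 0.12 = 0.36
D = 1 − ½ × 0.36 = 1 − 0.180 = 0.8200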